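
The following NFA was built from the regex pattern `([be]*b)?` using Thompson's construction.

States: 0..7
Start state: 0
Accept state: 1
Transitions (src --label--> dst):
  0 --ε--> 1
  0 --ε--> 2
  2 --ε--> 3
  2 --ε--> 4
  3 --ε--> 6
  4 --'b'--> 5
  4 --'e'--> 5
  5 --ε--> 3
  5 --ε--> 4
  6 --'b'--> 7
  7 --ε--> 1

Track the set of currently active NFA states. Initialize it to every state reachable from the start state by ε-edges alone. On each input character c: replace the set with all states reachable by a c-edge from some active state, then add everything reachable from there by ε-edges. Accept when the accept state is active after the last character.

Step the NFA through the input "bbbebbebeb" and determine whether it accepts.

Answer: ACCEPT

Trace:
S₀ = ε-closure({0}) = {0,1,2,3,4,6}
'b' @ 1: {1,3,4,5,6,7}  ✓accept
'b' @ 2: {1,3,4,5,6,7}  ✓accept
'b' @ 3: {1,3,4,5,6,7}  ✓accept
'e' @ 4: {3,4,5,6}
'b' @ 5: {1,3,4,5,6,7}  ✓accept
'b' @ 6: {1,3,4,5,6,7}  ✓accept
'e' @ 7: {3,4,5,6}
'b' @ 8: {1,3,4,5,6,7}  ✓accept
'e' @ 9: {3,4,5,6}
'b' @ 10: {1,3,4,5,6,7}  ✓accept
after full input: {1,3,4,5,6,7}  (accept=1 in)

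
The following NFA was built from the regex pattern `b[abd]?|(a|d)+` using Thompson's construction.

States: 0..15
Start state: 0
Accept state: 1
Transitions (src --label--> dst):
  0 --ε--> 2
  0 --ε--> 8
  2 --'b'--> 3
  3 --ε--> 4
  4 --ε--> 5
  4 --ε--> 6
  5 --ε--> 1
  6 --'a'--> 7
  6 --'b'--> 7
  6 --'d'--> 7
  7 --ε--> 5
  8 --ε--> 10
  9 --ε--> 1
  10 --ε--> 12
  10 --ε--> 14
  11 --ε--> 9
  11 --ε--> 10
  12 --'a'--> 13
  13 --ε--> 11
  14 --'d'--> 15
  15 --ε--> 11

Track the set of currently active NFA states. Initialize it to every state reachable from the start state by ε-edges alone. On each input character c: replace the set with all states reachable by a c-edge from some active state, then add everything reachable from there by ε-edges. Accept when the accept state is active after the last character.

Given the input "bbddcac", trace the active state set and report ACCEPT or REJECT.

initial (ε-close {0}): {0,2,8,10,12,14}
'b' @ 1: {1,3,4,5,6}  ✓accept
'b' @ 2: {1,5,7}  ✓accept
'd' @ 3: {}  — state set empty
rest 'dcac' ignored (set empty)
final: {}; accept 1 not in set

Answer: REJECT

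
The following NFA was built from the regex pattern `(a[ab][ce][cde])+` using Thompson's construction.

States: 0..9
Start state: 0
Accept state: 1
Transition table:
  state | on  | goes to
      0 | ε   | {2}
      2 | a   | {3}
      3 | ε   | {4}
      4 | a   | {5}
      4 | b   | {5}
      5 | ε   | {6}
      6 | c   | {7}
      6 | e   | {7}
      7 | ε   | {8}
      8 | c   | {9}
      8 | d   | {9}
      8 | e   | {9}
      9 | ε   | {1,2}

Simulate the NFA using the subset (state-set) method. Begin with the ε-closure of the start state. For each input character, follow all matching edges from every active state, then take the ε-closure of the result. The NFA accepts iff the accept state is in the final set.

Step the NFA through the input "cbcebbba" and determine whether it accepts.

Answer: REJECT

Derivation:
S₀ = ε-closure({0}) = {0,2}
'c' @ 1: {}  — state set empty
rest 'bcebbba' ignored (set empty)
end set {} — state 1 not in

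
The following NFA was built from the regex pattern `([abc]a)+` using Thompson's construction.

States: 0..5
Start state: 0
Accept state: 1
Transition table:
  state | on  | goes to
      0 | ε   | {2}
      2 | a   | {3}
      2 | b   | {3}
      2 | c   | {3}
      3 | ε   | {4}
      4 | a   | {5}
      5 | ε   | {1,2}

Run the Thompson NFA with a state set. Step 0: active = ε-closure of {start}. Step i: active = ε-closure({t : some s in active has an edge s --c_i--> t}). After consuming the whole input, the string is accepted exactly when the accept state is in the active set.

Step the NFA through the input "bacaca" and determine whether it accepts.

Answer: ACCEPT

Trace:
initial (ε-close {0}): {0,2}
'b' @ 1: {3,4}
'a' @ 2: {1,2,5}  [accepting]
'c' @ 3: {3,4}
'a' @ 4: {1,2,5}  [accepting]
'c' @ 5: {3,4}
'a' @ 6: {1,2,5}  [accepting]
final: {1,2,5}; accept 1 in set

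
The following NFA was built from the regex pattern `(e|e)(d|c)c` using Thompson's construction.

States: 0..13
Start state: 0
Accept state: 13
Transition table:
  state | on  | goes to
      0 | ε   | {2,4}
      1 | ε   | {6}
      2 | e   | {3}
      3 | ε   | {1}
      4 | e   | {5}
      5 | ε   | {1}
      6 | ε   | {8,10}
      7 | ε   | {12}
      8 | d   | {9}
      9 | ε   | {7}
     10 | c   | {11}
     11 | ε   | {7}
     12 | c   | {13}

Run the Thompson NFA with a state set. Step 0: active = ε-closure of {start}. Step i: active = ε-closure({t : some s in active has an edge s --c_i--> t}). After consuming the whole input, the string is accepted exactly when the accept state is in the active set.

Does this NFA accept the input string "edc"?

S₀ = ε-closure({0}) = {0,2,4}
'e' @ 1: {1,3,5,6,8,10}
'd' @ 2: {7,9,12}
'c' @ 3: {13}  (accept∈set)
final: {13}; accept 13 in set

Answer: ACCEPT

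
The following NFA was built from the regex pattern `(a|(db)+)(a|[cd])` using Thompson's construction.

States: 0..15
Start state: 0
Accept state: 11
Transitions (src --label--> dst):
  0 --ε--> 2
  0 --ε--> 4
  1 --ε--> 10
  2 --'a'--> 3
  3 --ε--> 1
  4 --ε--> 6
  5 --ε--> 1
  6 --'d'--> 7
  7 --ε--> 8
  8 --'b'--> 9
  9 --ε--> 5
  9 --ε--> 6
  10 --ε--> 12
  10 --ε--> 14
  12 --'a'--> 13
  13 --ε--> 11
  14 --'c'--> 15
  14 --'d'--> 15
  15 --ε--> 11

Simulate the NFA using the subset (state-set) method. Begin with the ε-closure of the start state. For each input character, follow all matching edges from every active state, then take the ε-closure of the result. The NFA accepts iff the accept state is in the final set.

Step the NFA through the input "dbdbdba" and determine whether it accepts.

initial (ε-close {0}): {0,2,4,6}
'd' @ 1: {7,8}
'b' @ 2: {1,5,6,9,10,12,14}
'd' @ 3: {7,8,11,15}  ✓accept
'b' @ 4: {1,5,6,9,10,12,14}
'd' @ 5: {7,8,11,15}  ✓accept
'b' @ 6: {1,5,6,9,10,12,14}
'a' @ 7: {11,13}  ✓accept
final: {11,13}; accept 11 in set

Answer: ACCEPT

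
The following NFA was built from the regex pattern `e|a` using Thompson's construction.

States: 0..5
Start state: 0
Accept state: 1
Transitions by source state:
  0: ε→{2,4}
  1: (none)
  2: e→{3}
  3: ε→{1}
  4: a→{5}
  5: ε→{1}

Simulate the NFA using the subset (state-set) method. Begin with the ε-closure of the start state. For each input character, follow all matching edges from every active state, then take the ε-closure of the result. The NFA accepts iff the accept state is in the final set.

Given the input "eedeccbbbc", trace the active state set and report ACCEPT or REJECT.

Answer: REJECT

Trace:
start: ε-closure({0}) = {0,2,4}
'e' @ 1: {1,3}  [accepting]
'e' @ 2: {}  — dead — no transitions
rest 'deccbbbc' ignored (set empty)
final: {}; accept 1 not in set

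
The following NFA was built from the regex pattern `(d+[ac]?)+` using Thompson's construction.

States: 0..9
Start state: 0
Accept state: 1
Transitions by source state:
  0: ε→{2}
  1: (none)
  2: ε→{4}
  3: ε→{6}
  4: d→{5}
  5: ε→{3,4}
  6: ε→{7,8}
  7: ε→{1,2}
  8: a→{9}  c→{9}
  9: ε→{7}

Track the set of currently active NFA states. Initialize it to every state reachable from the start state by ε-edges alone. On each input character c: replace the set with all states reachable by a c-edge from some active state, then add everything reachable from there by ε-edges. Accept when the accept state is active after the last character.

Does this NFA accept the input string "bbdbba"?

Answer: REJECT

Steps:
start: ε-closure({0}) = {0,2,4}
'b' @ 1: {}  — no active states
rest 'bdbba' ignored (set empty)
end set {} — state 1 not in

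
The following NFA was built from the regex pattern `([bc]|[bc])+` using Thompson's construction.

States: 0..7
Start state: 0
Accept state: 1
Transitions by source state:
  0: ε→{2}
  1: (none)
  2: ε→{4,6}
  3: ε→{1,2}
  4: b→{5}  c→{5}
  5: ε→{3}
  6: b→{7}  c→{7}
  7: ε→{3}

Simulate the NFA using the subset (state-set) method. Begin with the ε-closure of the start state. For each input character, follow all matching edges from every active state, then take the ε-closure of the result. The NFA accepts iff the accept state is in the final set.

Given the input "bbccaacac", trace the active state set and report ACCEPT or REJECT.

initial (ε-close {0}): {0,2,4,6}
'b' @ 1: {1,2,3,4,5,6,7}  (accept∈set)
'b' @ 2: {1,2,3,4,5,6,7}  (accept∈set)
'c' @ 3: {1,2,3,4,5,6,7}  (accept∈set)
'c' @ 4: {1,2,3,4,5,6,7}  (accept∈set)
'a' @ 5: {}  — dead — no transitions
rest 'acac' ignored (set empty)
final: {}; accept 1 not in set

Answer: REJECT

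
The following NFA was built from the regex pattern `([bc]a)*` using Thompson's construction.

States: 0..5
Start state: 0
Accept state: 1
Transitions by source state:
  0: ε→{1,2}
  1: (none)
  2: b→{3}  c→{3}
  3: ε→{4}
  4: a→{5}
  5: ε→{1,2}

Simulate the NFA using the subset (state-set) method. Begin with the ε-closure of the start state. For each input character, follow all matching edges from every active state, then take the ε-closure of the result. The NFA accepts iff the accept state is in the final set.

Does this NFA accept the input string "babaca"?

initial (ε-close {0}): {0,1,2}
'b' @ 1: {3,4}
'a' @ 2: {1,2,5}  (accept∈set)
'b' @ 3: {3,4}
'a' @ 4: {1,2,5}  (accept∈set)
'c' @ 5: {3,4}
'a' @ 6: {1,2,5}  (accept∈set)
after full input: {1,2,5}  (accept=1 in)

Answer: ACCEPT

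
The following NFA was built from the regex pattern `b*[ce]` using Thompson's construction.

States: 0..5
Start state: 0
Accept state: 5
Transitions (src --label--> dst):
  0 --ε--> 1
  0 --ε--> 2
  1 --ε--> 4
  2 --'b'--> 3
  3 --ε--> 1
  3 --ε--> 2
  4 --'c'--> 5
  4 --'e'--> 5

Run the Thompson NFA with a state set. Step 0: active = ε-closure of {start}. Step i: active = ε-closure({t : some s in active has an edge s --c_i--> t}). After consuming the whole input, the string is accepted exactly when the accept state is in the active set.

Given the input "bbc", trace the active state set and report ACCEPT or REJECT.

start: ε-closure({0}) = {0,1,2,4}
'b' @ 1: {1,2,3,4}
'b' @ 2: {1,2,3,4}
'c' @ 3: {5}  [accepting]
after full input: {5}  (accept=5 in)

Answer: ACCEPT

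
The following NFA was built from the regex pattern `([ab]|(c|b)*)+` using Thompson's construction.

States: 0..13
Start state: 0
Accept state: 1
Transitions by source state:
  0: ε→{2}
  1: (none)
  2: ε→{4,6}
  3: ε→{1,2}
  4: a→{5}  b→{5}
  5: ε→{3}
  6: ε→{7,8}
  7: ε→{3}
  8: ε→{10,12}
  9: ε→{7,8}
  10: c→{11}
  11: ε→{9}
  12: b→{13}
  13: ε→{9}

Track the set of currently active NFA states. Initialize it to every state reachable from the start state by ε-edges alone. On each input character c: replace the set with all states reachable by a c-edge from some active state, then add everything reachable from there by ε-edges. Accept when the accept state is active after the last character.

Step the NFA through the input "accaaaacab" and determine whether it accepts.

Answer: ACCEPT

Derivation:
S₀ = ε-closure({0}) = {0,1,2,3,4,6,7,8,10,12}
'a' @ 1: {1,2,3,4,5,6,7,8,10,12}  (accept∈set)
'c' @ 2: {1,2,3,4,6,7,8,9,10,11,12}  (accept∈set)
'c' @ 3: {1,2,3,4,6,7,8,9,10,11,12}  (accept∈set)
'a' @ 4: {1,2,3,4,5,6,7,8,10,12}  (accept∈set)
'a' @ 5: {1,2,3,4,5,6,7,8,10,12}  (accept∈set)
'a' @ 6: {1,2,3,4,5,6,7,8,10,12}  (accept∈set)
'a' @ 7: {1,2,3,4,5,6,7,8,10,12}  (accept∈set)
'c' @ 8: {1,2,3,4,6,7,8,9,10,11,12}  (accept∈set)
'a' @ 9: {1,2,3,4,5,6,7,8,10,12}  (accept∈set)
'b' @ 10: {1,2,3,4,5,6,7,8,9,10,12,13}  (accept∈set)
end set {1,2,3,4,5,6,7,8,9,10,12,13} — state 1 in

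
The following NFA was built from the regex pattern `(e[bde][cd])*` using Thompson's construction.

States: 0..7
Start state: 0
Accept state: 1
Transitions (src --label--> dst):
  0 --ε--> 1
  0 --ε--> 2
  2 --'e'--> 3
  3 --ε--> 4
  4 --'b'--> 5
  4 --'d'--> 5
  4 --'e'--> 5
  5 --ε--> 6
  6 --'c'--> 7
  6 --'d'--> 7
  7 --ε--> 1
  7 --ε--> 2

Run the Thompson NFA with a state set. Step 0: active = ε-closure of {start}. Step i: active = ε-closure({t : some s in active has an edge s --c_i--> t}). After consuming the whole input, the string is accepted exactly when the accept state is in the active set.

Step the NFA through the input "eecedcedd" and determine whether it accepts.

Answer: ACCEPT

Steps:
initial (ε-close {0}): {0,1,2}
'e' @ 1: {3,4}
'e' @ 2: {5,6}
'c' @ 3: {1,2,7}  (accept∈set)
'e' @ 4: {3,4}
'd' @ 5: {5,6}
'c' @ 6: {1,2,7}  (accept∈set)
'e' @ 7: {3,4}
'd' @ 8: {5,6}
'd' @ 9: {1,2,7}  (accept∈set)
end set {1,2,7} — state 1 in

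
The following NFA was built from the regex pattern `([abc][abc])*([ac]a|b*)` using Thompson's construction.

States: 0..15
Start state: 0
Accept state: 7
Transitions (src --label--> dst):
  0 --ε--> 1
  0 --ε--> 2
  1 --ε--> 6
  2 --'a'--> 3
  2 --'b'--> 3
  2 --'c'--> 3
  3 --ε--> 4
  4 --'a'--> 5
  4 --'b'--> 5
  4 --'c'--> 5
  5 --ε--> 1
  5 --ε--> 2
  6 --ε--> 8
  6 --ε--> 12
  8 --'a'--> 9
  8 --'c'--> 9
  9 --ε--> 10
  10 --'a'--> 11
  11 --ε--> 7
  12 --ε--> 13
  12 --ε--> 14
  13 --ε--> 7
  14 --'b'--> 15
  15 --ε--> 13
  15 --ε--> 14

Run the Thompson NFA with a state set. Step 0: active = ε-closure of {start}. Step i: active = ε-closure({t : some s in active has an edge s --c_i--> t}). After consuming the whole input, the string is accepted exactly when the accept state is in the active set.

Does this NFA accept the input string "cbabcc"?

Answer: ACCEPT

Trace:
start: ε-closure({0}) = {0,1,2,6,7,8,12,13,14}
'c' @ 1: {3,4,9,10}
'b' @ 2: {1,2,5,6,7,8,12,13,14}  [accepting]
'a' @ 3: {3,4,9,10}
'b' @ 4: {1,2,5,6,7,8,12,13,14}  [accepting]
'c' @ 5: {3,4,9,10}
'c' @ 6: {1,2,5,6,7,8,12,13,14}  [accepting]
after full input: {1,2,5,6,7,8,12,13,14}  (accept=7 in)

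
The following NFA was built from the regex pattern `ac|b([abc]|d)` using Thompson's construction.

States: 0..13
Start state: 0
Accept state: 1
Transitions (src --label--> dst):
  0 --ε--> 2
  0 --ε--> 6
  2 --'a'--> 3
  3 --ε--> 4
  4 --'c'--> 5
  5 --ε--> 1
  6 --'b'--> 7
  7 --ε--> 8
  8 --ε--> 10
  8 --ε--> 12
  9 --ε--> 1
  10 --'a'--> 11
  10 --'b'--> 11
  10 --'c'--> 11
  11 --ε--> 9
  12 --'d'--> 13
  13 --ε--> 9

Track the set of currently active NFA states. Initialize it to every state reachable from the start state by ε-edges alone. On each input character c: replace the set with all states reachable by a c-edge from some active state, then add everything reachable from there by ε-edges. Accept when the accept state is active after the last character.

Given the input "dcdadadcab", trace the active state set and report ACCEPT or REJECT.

Answer: REJECT

Derivation:
start: ε-closure({0}) = {0,2,6}
'd' @ 1: {}  — no active states
rest 'cdadadcab' ignored (set empty)
after full input: {}  (accept=1 not in)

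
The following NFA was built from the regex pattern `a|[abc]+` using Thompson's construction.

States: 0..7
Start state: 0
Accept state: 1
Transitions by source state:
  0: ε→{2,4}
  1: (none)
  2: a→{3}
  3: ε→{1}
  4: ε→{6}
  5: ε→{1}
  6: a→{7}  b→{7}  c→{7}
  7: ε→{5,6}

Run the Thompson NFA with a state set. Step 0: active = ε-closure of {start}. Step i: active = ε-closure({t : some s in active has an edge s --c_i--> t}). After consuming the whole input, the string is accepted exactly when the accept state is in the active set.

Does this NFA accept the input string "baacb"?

initial (ε-close {0}): {0,2,4,6}
'b' @ 1: {1,5,6,7}  [accepting]
'a' @ 2: {1,5,6,7}  [accepting]
'a' @ 3: {1,5,6,7}  [accepting]
'c' @ 4: {1,5,6,7}  [accepting]
'b' @ 5: {1,5,6,7}  [accepting]
end set {1,5,6,7} — state 1 in

Answer: ACCEPT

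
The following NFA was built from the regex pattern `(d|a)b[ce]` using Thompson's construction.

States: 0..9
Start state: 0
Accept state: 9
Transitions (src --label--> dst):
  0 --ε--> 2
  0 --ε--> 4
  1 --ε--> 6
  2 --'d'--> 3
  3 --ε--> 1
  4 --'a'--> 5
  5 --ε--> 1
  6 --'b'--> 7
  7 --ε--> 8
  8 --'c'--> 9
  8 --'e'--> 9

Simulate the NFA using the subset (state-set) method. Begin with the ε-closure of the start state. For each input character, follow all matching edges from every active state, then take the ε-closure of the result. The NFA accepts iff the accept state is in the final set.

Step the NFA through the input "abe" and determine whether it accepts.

Answer: ACCEPT

Trace:
start: ε-closure({0}) = {0,2,4}
'a' @ 1: {1,5,6}
'b' @ 2: {7,8}
'e' @ 3: {9}  (accept∈set)
after full input: {9}  (accept=9 in)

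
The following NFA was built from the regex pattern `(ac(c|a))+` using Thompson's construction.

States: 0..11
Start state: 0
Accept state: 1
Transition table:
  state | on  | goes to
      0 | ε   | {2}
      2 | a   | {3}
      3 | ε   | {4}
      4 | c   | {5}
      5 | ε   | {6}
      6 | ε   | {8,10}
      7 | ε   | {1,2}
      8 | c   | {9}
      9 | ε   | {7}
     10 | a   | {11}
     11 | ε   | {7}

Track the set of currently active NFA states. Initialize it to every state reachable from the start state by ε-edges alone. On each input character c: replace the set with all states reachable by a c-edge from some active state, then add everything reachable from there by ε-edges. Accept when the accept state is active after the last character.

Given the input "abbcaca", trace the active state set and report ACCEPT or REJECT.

Answer: REJECT

Derivation:
S₀ = ε-closure({0}) = {0,2}
'a' @ 1: {3,4}
'b' @ 2: {}  — no active states
rest 'bcaca' ignored (set empty)
after full input: {}  (accept=1 not in)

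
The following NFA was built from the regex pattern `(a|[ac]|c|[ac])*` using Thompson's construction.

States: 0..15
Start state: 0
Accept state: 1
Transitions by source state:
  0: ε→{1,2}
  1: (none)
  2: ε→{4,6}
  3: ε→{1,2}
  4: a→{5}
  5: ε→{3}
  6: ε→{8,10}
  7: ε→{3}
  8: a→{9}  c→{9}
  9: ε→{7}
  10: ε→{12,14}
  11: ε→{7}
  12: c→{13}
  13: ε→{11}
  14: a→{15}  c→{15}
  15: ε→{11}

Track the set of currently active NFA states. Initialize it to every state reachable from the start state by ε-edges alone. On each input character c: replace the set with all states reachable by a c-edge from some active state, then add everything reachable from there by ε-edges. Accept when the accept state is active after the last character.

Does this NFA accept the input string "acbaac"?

Answer: REJECT

Trace:
initial (ε-close {0}): {0,1,2,4,6,8,10,12,14}
'a' @ 1: {1,2,3,4,5,6,7,8,9,10,11,12,14,15}  (accept∈set)
'c' @ 2: {1,2,3,4,6,7,8,9,10,11,12,13,14,15}  (accept∈set)
'b' @ 3: {}  — state set empty
rest 'aac' ignored (set empty)
after full input: {}  (accept=1 not in)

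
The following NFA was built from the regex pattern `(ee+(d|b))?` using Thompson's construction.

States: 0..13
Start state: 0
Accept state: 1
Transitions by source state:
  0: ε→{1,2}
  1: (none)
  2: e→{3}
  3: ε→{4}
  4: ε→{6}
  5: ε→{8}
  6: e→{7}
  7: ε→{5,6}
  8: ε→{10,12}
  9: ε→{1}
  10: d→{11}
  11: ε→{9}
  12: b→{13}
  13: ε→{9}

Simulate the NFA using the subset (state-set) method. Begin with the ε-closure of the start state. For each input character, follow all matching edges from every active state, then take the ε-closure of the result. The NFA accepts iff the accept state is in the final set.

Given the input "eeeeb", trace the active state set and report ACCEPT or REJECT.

Answer: ACCEPT

Steps:
start: ε-closure({0}) = {0,1,2}
'e' @ 1: {3,4,6}
'e' @ 2: {5,6,7,8,10,12}
'e' @ 3: {5,6,7,8,10,12}
'e' @ 4: {5,6,7,8,10,12}
'b' @ 5: {1,9,13}  (accept∈set)
final: {1,9,13}; accept 1 in set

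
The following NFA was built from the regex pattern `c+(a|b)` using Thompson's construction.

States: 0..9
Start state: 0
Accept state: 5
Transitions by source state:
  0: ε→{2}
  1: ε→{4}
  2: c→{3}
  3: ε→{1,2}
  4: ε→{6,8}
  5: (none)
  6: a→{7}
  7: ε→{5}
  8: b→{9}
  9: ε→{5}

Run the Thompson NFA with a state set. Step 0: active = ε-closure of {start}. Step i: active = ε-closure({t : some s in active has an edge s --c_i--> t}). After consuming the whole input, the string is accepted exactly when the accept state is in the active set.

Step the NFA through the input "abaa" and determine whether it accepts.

Answer: REJECT

Derivation:
S₀ = ε-closure({0}) = {0,2}
'a' @ 1: {}  — no active states
rest 'baa' ignored (set empty)
end set {} — state 5 not in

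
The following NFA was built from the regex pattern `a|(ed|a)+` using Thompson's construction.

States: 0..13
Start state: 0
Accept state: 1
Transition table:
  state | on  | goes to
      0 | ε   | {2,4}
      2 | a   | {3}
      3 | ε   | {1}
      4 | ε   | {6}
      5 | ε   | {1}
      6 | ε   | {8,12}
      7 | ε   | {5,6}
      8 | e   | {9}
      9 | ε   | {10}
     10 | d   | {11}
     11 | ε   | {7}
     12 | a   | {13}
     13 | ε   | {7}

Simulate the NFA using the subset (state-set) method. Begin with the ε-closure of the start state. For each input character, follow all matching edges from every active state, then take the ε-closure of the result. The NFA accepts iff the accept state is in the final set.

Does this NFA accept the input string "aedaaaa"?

Answer: ACCEPT

Steps:
start: ε-closure({0}) = {0,2,4,6,8,12}
'a' @ 1: {1,3,5,6,7,8,12,13}  (accept∈set)
'e' @ 2: {9,10}
'd' @ 3: {1,5,6,7,8,11,12}  (accept∈set)
'a' @ 4: {1,5,6,7,8,12,13}  (accept∈set)
'a' @ 5: {1,5,6,7,8,12,13}  (accept∈set)
'a' @ 6: {1,5,6,7,8,12,13}  (accept∈set)
'a' @ 7: {1,5,6,7,8,12,13}  (accept∈set)
end set {1,5,6,7,8,12,13} — state 1 in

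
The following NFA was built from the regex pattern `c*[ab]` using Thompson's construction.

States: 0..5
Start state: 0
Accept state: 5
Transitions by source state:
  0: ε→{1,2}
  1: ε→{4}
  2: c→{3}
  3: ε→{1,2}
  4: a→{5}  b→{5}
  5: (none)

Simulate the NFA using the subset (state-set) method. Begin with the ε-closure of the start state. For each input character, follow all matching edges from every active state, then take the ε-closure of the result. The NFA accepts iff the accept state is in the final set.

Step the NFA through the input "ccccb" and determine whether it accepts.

Answer: ACCEPT

Derivation:
start: ε-closure({0}) = {0,1,2,4}
'c' @ 1: {1,2,3,4}
'c' @ 2: {1,2,3,4}
'c' @ 3: {1,2,3,4}
'c' @ 4: {1,2,3,4}
'b' @ 5: {5}  [accepting]
after full input: {5}  (accept=5 in)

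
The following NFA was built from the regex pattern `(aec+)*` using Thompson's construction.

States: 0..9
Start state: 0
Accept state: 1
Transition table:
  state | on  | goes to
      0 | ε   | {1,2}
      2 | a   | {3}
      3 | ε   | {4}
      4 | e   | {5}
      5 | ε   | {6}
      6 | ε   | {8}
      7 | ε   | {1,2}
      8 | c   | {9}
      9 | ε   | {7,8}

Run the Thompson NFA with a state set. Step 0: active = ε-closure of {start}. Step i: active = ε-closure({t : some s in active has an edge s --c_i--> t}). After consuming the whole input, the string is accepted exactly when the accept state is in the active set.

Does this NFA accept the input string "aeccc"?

Answer: ACCEPT

Steps:
initial (ε-close {0}): {0,1,2}
'a' @ 1: {3,4}
'e' @ 2: {5,6,8}
'c' @ 3: {1,2,7,8,9}  (accept∈set)
'c' @ 4: {1,2,7,8,9}  (accept∈set)
'c' @ 5: {1,2,7,8,9}  (accept∈set)
final: {1,2,7,8,9}; accept 1 in set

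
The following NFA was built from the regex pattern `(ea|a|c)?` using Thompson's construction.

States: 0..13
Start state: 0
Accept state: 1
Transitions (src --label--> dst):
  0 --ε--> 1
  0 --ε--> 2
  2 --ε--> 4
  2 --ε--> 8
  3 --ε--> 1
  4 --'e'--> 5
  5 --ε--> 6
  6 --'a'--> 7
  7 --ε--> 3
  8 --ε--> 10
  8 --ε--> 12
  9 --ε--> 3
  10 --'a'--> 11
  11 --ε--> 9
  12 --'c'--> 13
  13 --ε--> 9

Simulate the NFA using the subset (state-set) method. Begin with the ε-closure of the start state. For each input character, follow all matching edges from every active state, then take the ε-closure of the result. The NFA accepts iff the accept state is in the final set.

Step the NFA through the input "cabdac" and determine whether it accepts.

Answer: REJECT

Trace:
initial (ε-close {0}): {0,1,2,4,8,10,12}
'c' @ 1: {1,3,9,13}  ✓accept
'a' @ 2: {}  — no active states
rest 'bdac' ignored (set empty)
final: {}; accept 1 not in set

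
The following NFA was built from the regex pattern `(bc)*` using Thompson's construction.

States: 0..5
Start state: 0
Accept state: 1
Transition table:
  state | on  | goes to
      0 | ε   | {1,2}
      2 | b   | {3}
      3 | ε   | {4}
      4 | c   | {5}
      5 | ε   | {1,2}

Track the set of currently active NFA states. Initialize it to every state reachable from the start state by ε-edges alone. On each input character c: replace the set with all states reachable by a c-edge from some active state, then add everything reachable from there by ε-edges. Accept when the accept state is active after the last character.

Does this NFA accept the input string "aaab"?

Answer: REJECT

Derivation:
start: ε-closure({0}) = {0,1,2}
'a' @ 1: {}  — dead — no transitions
rest 'aab' ignored (set empty)
end set {} — state 1 not in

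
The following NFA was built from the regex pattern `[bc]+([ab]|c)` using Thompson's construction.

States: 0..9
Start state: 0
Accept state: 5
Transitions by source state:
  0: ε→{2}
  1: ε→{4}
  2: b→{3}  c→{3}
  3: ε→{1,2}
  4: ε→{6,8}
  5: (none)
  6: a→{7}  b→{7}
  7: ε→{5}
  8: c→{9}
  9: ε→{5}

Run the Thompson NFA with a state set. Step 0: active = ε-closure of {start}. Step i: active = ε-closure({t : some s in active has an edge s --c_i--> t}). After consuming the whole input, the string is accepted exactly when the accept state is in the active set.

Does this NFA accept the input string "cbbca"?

Answer: ACCEPT

Trace:
S₀ = ε-closure({0}) = {0,2}
'c' @ 1: {1,2,3,4,6,8}
'b' @ 2: {1,2,3,4,5,6,7,8}  [accepting]
'b' @ 3: {1,2,3,4,5,6,7,8}  [accepting]
'c' @ 4: {1,2,3,4,5,6,8,9}  [accepting]
'a' @ 5: {5,7}  [accepting]
end set {5,7} — state 5 in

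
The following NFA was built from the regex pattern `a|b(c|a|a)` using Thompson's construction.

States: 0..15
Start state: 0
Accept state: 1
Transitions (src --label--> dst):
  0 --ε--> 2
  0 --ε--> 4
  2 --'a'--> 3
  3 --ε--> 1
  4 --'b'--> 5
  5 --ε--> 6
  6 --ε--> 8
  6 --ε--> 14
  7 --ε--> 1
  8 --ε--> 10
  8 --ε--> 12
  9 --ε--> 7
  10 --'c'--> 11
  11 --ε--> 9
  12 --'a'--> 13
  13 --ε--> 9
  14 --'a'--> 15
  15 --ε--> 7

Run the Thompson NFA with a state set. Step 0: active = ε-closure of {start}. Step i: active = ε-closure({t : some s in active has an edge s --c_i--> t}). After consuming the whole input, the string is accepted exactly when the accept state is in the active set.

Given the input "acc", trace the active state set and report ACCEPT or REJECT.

Answer: REJECT

Steps:
initial (ε-close {0}): {0,2,4}
'a' @ 1: {1,3}  [accepting]
'c' @ 2: {}  — state set empty
rest 'c' ignored (set empty)
after full input: {}  (accept=1 not in)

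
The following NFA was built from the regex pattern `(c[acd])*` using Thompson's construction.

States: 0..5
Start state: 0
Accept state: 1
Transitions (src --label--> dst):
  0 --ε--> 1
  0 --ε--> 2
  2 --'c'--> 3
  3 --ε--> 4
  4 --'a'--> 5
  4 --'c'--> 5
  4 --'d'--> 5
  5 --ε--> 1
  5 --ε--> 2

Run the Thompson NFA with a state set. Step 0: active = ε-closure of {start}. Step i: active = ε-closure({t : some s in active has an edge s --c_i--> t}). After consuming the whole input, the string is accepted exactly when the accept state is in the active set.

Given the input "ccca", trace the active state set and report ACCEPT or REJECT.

Answer: ACCEPT

Steps:
start: ε-closure({0}) = {0,1,2}
'c' @ 1: {3,4}
'c' @ 2: {1,2,5}  [accepting]
'c' @ 3: {3,4}
'a' @ 4: {1,2,5}  [accepting]
final: {1,2,5}; accept 1 in set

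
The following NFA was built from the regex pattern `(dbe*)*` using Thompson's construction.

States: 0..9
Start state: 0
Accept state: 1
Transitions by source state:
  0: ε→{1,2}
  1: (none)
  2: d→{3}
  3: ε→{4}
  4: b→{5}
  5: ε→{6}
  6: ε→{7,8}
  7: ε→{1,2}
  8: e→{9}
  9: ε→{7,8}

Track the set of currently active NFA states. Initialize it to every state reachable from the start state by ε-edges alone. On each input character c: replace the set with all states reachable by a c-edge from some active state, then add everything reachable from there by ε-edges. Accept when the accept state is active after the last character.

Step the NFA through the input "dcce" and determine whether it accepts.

Answer: REJECT

Derivation:
S₀ = ε-closure({0}) = {0,1,2}
'd' @ 1: {3,4}
'c' @ 2: {}  — dead — no transitions
rest 'ce' ignored (set empty)
after full input: {}  (accept=1 not in)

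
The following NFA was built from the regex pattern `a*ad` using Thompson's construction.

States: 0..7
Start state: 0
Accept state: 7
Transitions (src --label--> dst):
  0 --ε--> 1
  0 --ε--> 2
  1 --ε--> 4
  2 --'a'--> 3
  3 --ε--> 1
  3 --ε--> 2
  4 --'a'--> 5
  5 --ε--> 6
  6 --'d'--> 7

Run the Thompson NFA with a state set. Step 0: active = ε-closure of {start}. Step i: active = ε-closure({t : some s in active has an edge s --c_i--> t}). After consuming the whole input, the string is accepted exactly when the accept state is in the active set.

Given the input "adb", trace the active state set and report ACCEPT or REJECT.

Answer: REJECT

Derivation:
start: ε-closure({0}) = {0,1,2,4}
'a' @ 1: {1,2,3,4,5,6}
'd' @ 2: {7}  [accepting]
'b' @ 3: {}  — dead — no transitions
end set {} — state 7 not in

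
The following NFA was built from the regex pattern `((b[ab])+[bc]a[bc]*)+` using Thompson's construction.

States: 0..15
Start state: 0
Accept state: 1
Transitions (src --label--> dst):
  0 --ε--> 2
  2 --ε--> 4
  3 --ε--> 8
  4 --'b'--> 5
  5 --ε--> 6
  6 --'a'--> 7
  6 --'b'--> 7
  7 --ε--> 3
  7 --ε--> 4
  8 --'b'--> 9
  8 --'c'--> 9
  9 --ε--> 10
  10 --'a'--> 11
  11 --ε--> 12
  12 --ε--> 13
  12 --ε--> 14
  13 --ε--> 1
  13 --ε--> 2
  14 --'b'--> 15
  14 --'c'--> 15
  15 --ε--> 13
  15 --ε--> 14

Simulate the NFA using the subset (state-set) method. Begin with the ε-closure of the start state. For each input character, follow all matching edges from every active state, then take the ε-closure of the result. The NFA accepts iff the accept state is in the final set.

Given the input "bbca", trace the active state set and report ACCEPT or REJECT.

S₀ = ε-closure({0}) = {0,2,4}
'b' @ 1: {5,6}
'b' @ 2: {3,4,7,8}
'c' @ 3: {9,10}
'a' @ 4: {1,2,4,11,12,13,14}  ✓accept
final: {1,2,4,11,12,13,14}; accept 1 in set

Answer: ACCEPT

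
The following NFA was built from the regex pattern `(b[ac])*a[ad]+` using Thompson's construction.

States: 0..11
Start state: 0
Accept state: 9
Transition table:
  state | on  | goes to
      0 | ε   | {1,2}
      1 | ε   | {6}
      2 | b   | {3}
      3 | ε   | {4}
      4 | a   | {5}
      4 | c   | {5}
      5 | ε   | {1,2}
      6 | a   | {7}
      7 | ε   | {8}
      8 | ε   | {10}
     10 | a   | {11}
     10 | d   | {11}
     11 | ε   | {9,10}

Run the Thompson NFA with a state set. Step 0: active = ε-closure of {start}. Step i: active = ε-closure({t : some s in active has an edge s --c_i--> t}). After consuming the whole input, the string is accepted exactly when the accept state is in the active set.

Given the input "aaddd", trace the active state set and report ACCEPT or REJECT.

Answer: ACCEPT

Steps:
start: ε-closure({0}) = {0,1,2,6}
'a' @ 1: {7,8,10}
'a' @ 2: {9,10,11}  (accept∈set)
'd' @ 3: {9,10,11}  (accept∈set)
'd' @ 4: {9,10,11}  (accept∈set)
'd' @ 5: {9,10,11}  (accept∈set)
final: {9,10,11}; accept 9 in set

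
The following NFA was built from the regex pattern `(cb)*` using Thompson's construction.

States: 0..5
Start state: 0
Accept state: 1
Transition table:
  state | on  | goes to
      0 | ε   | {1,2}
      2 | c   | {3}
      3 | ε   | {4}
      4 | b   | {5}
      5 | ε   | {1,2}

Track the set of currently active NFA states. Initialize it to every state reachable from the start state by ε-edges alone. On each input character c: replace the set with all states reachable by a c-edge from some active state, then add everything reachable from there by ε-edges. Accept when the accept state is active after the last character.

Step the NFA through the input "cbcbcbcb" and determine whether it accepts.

Answer: ACCEPT

Trace:
start: ε-closure({0}) = {0,1,2}
'c' @ 1: {3,4}
'b' @ 2: {1,2,5}  ✓accept
'c' @ 3: {3,4}
'b' @ 4: {1,2,5}  ✓accept
'c' @ 5: {3,4}
'b' @ 6: {1,2,5}  ✓accept
'c' @ 7: {3,4}
'b' @ 8: {1,2,5}  ✓accept
end set {1,2,5} — state 1 in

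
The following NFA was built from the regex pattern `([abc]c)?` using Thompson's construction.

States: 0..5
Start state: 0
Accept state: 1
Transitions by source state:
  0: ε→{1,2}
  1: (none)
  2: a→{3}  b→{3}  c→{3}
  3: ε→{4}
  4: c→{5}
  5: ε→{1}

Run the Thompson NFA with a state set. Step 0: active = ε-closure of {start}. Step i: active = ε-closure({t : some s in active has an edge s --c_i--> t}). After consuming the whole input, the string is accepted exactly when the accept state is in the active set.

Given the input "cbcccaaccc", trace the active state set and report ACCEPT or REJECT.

Answer: REJECT

Derivation:
initial (ε-close {0}): {0,1,2}
'c' @ 1: {3,4}
'b' @ 2: {}  — state set empty
rest 'cccaaccc' ignored (set empty)
end set {} — state 1 not in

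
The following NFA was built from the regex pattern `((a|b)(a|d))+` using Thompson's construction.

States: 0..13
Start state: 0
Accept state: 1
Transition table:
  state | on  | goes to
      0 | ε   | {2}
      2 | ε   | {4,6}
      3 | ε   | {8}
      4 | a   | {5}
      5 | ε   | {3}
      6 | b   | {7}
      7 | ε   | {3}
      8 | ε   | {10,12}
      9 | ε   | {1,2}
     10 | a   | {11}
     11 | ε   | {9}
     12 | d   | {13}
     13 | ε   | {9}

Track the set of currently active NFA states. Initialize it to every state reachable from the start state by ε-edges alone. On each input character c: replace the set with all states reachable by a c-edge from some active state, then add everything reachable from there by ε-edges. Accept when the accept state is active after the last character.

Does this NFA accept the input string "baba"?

S₀ = ε-closure({0}) = {0,2,4,6}
'b' @ 1: {3,7,8,10,12}
'a' @ 2: {1,2,4,6,9,11}  ✓accept
'b' @ 3: {3,7,8,10,12}
'a' @ 4: {1,2,4,6,9,11}  ✓accept
end set {1,2,4,6,9,11} — state 1 in

Answer: ACCEPT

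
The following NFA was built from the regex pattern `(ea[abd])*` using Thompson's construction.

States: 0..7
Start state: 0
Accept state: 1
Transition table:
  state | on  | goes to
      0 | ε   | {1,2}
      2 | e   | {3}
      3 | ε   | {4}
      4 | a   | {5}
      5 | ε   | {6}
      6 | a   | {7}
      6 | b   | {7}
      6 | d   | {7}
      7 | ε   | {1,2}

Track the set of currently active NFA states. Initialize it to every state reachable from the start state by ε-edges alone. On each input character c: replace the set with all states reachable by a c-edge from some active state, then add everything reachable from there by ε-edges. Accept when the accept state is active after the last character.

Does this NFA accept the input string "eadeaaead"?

Answer: ACCEPT

Derivation:
initial (ε-close {0}): {0,1,2}
'e' @ 1: {3,4}
'a' @ 2: {5,6}
'd' @ 3: {1,2,7}  [accepting]
'e' @ 4: {3,4}
'a' @ 5: {5,6}
'a' @ 6: {1,2,7}  [accepting]
'e' @ 7: {3,4}
'a' @ 8: {5,6}
'd' @ 9: {1,2,7}  [accepting]
end set {1,2,7} — state 1 in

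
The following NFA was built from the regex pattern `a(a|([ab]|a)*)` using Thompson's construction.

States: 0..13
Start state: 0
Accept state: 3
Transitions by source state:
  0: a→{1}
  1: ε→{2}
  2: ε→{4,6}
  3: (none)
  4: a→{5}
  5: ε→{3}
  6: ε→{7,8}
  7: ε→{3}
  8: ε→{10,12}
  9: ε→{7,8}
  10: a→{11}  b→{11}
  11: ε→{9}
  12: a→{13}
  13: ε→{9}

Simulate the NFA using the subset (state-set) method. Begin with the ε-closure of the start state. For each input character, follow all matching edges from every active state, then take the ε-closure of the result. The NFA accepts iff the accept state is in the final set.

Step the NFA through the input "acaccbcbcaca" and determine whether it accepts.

Answer: REJECT

Derivation:
S₀ = ε-closure({0}) = {0}
'a' @ 1: {1,2,3,4,6,7,8,10,12}  [accepting]
'c' @ 2: {}  — state set empty
rest 'accbcbcaca' ignored (set empty)
after full input: {}  (accept=3 not in)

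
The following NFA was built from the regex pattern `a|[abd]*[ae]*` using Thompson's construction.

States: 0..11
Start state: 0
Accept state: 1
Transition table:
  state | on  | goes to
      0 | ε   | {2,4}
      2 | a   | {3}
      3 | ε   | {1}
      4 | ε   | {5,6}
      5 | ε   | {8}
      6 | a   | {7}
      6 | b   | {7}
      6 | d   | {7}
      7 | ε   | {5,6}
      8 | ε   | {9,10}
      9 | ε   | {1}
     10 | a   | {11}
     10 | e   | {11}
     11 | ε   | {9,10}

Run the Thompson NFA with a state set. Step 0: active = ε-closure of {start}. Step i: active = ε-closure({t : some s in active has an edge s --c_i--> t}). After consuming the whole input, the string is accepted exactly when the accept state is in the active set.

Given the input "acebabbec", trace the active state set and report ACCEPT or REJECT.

S₀ = ε-closure({0}) = {0,1,2,4,5,6,8,9,10}
'a' @ 1: {1,3,5,6,7,8,9,10,11}  (accept∈set)
'c' @ 2: {}  — dead — no transitions
rest 'ebabbec' ignored (set empty)
end set {} — state 1 not in

Answer: REJECT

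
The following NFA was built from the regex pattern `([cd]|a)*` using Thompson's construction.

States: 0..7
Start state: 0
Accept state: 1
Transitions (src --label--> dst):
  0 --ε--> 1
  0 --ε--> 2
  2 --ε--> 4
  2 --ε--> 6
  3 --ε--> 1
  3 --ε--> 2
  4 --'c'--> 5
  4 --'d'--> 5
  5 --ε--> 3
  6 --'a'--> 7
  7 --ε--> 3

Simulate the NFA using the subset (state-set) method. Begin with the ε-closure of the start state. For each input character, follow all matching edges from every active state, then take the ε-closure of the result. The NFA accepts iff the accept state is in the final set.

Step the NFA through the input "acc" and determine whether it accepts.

Answer: ACCEPT

Trace:
initial (ε-close {0}): {0,1,2,4,6}
'a' @ 1: {1,2,3,4,6,7}  ✓accept
'c' @ 2: {1,2,3,4,5,6}  ✓accept
'c' @ 3: {1,2,3,4,5,6}  ✓accept
end set {1,2,3,4,5,6} — state 1 in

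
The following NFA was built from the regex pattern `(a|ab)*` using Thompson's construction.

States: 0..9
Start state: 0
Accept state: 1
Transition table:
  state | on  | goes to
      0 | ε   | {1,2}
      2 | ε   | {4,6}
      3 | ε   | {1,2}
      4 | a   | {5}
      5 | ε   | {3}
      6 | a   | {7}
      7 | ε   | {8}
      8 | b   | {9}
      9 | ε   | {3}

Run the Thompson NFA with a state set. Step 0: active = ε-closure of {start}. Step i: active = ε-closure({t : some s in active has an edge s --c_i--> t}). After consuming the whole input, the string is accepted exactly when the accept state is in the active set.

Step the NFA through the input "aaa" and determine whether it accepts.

Answer: ACCEPT

Trace:
S₀ = ε-closure({0}) = {0,1,2,4,6}
'a' @ 1: {1,2,3,4,5,6,7,8}  ✓accept
'a' @ 2: {1,2,3,4,5,6,7,8}  ✓accept
'a' @ 3: {1,2,3,4,5,6,7,8}  ✓accept
after full input: {1,2,3,4,5,6,7,8}  (accept=1 in)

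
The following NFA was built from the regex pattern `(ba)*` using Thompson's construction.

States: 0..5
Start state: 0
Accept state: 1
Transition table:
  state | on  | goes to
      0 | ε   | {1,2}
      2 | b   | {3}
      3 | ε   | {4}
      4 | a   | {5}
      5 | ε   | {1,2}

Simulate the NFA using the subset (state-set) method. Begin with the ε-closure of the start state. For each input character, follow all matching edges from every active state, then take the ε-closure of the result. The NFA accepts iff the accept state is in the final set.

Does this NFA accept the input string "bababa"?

Answer: ACCEPT

Trace:
start: ε-closure({0}) = {0,1,2}
'b' @ 1: {3,4}
'a' @ 2: {1,2,5}  (accept∈set)
'b' @ 3: {3,4}
'a' @ 4: {1,2,5}  (accept∈set)
'b' @ 5: {3,4}
'a' @ 6: {1,2,5}  (accept∈set)
after full input: {1,2,5}  (accept=1 in)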